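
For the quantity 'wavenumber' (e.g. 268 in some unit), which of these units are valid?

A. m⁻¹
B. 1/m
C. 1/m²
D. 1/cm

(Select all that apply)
A, B, D

wavenumber has SI base units: 1 / m

Checking each option against 1 / m:
  A. m⁻¹: ✓ matches
  B. 1/m: ✓ matches
  C. 1/m²: ✗ does not match
  D. 1/cm: ✓ matches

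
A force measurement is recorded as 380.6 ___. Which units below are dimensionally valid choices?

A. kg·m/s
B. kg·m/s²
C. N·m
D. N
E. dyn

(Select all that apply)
B, D, E

force has SI base units: kg * m / s^2

Checking each option against kg * m / s^2:
  A. kg·m/s: ✗ does not match
  B. kg·m/s²: ✓ matches
  C. N·m: ✗ does not match
  D. N: ✓ matches
  E. dyn: ✓ matches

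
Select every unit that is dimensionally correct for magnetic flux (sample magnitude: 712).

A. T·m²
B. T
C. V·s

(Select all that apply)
A, C

magnetic flux has SI base units: kg * m^2 / (A * s^2)

Checking each option against kg * m^2 / (A * s^2):
  A. T·m²: ✓ matches
  B. T: ✗ does not match
  C. V·s: ✓ matches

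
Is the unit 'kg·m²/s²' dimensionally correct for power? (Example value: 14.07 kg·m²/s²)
No

power has SI base units: kg * m^2 / s^3
kg·m²/s² does NOT reduce to kg * m^2 / s^3; a valid unit for power would be e.g. W.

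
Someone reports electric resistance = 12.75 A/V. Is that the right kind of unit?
No

electric resistance has SI base units: kg * m^2 / (A^2 * s^3)
A/V does NOT reduce to kg * m^2 / (A^2 * s^3); a valid unit for electric resistance would be e.g. Ω.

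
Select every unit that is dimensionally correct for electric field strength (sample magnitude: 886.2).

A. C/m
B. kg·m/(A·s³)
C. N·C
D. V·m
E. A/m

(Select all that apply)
B

electric field strength has SI base units: kg * m / (A * s^3)

Checking each option against kg * m / (A * s^3):
  A. C/m: ✗ does not match
  B. kg·m/(A·s³): ✓ matches
  C. N·C: ✗ does not match
  D. V·m: ✗ does not match
  E. A/m: ✗ does not match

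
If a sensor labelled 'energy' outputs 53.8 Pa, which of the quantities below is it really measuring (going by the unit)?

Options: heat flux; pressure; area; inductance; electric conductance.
pressure

energy should have units dimensionally equivalent to kg * m^2 / s^2 (e.g. J).
The given unit 'Pa' reduces to kg / (m * s^2). Of the listed options, that is the dimensionality of pressure.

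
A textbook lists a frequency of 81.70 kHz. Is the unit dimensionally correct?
Yes

frequency has SI base units: 1 / s
kHz reduces to the same SI base units, so it is a valid unit for frequency.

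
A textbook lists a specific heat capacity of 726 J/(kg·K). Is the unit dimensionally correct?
Yes

specific heat capacity has SI base units: m^2 / (s^2 * K)
J/(kg·K) reduces to the same SI base units, so it is a valid unit for specific heat capacity.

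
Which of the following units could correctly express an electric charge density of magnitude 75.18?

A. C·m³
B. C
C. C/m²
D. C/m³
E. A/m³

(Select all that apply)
D

electric charge density has SI base units: A * s / m^3

Checking each option against A * s / m^3:
  A. C·m³: ✗ does not match
  B. C: ✗ does not match
  C. C/m²: ✗ does not match
  D. C/m³: ✓ matches
  E. A/m³: ✗ does not match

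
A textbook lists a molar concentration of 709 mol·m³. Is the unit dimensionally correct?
No

molar concentration has SI base units: mol / m^3
mol·m³ does NOT reduce to mol / m^3; a valid unit for molar concentration would be e.g. mol/m³.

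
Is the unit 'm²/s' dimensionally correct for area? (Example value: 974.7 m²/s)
No

area has SI base units: m^2
m²/s does NOT reduce to m^2; a valid unit for area would be e.g. m².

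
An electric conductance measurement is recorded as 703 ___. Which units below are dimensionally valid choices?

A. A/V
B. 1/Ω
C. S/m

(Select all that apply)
A, B

electric conductance has SI base units: A^2 * s^3 / (kg * m^2)

Checking each option against A^2 * s^3 / (kg * m^2):
  A. A/V: ✓ matches
  B. 1/Ω: ✓ matches
  C. S/m: ✗ does not match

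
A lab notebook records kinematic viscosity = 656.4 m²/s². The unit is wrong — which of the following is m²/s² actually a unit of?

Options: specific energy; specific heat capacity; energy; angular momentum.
specific energy

kinematic viscosity should have units dimensionally equivalent to m^2 / s (e.g. m²/s).
The given unit 'm²/s²' reduces to m^2 / s^2. Of the listed options, that is the dimensionality of specific energy.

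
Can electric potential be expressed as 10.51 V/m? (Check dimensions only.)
No

electric potential has SI base units: kg * m^2 / (A * s^3)
V/m does NOT reduce to kg * m^2 / (A * s^3); a valid unit for electric potential would be e.g. V.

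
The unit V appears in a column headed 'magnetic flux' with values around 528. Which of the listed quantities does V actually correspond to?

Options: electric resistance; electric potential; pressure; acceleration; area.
electric potential

magnetic flux should have units dimensionally equivalent to kg * m^2 / (A * s^2) (e.g. Wb).
The given unit 'V' reduces to kg * m^2 / (A * s^3). Of the listed options, that is the dimensionality of electric potential.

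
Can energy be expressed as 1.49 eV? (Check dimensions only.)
Yes

energy has SI base units: kg * m^2 / s^2
eV reduces to the same SI base units, so it is a valid unit for energy.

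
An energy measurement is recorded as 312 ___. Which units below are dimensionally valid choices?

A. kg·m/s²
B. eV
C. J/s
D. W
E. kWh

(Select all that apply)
B, E

energy has SI base units: kg * m^2 / s^2

Checking each option against kg * m^2 / s^2:
  A. kg·m/s²: ✗ does not match
  B. eV: ✓ matches
  C. J/s: ✗ does not match
  D. W: ✗ does not match
  E. kWh: ✓ matches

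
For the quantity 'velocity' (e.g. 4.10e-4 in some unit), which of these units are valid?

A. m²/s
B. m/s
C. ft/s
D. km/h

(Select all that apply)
B, C, D

velocity has SI base units: m / s

Checking each option against m / s:
  A. m²/s: ✗ does not match
  B. m/s: ✓ matches
  C. ft/s: ✓ matches
  D. km/h: ✓ matches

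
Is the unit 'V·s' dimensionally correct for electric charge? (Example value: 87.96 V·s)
No

electric charge has SI base units: A * s
V·s does NOT reduce to A * s; a valid unit for electric charge would be e.g. C.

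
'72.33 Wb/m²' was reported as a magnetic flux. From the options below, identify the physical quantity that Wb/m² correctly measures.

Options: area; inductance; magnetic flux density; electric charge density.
magnetic flux density

magnetic flux should have units dimensionally equivalent to kg * m^2 / (A * s^2) (e.g. Wb).
The given unit 'Wb/m²' reduces to kg / (A * s^2). Of the listed options, that is the dimensionality of magnetic flux density.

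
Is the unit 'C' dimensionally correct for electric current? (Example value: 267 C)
No

electric current has SI base units: A
C does NOT reduce to A; a valid unit for electric current would be e.g. A.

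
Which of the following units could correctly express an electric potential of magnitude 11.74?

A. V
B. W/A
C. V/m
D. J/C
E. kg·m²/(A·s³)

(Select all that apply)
A, B, D, E

electric potential has SI base units: kg * m^2 / (A * s^3)

Checking each option against kg * m^2 / (A * s^3):
  A. V: ✓ matches
  B. W/A: ✓ matches
  C. V/m: ✗ does not match
  D. J/C: ✓ matches
  E. kg·m²/(A·s³): ✓ matches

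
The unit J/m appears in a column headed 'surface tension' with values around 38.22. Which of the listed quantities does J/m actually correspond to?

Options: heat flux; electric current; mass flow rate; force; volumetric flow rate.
force

surface tension should have units dimensionally equivalent to kg / s^2 (e.g. N/m).
The given unit 'J/m' reduces to kg * m / s^2. Of the listed options, that is the dimensionality of force.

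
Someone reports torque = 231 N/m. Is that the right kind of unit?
No

torque has SI base units: kg * m^2 / s^2
N/m does NOT reduce to kg * m^2 / s^2; a valid unit for torque would be e.g. N·m.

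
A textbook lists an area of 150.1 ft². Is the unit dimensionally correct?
Yes

area has SI base units: m^2
ft² reduces to the same SI base units, so it is a valid unit for area.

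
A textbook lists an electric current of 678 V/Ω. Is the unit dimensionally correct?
Yes

electric current has SI base units: A
V/Ω reduces to the same SI base units, so it is a valid unit for electric current.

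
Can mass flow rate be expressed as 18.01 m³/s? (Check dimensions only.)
No

mass flow rate has SI base units: kg / s
m³/s does NOT reduce to kg / s; a valid unit for mass flow rate would be e.g. kg/s.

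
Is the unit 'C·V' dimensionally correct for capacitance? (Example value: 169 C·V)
No

capacitance has SI base units: A^2 * s^4 / (kg * m^2)
C·V does NOT reduce to A^2 * s^4 / (kg * m^2); a valid unit for capacitance would be e.g. F.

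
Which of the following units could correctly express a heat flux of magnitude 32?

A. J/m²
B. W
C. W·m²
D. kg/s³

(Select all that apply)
D

heat flux has SI base units: kg / s^3

Checking each option against kg / s^3:
  A. J/m²: ✗ does not match
  B. W: ✗ does not match
  C. W·m²: ✗ does not match
  D. kg/s³: ✓ matches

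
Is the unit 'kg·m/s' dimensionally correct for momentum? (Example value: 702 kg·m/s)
Yes

momentum has SI base units: kg * m / s
kg·m/s reduces to the same SI base units, so it is a valid unit for momentum.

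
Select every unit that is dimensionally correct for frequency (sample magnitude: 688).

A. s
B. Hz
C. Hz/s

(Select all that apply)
B

frequency has SI base units: 1 / s

Checking each option against 1 / s:
  A. s: ✗ does not match
  B. Hz: ✓ matches
  C. Hz/s: ✗ does not match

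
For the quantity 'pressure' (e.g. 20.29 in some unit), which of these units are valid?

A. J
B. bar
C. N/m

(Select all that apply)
B

pressure has SI base units: kg / (m * s^2)

Checking each option against kg / (m * s^2):
  A. J: ✗ does not match
  B. bar: ✓ matches
  C. N/m: ✗ does not match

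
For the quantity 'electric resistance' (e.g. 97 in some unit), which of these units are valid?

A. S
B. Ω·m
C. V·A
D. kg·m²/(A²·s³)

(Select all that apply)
D

electric resistance has SI base units: kg * m^2 / (A^2 * s^3)

Checking each option against kg * m^2 / (A^2 * s^3):
  A. S: ✗ does not match
  B. Ω·m: ✗ does not match
  C. V·A: ✗ does not match
  D. kg·m²/(A²·s³): ✓ matches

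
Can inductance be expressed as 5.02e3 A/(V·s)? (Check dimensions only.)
No

inductance has SI base units: kg * m^2 / (A^2 * s^2)
A/(V·s) does NOT reduce to kg * m^2 / (A^2 * s^2); a valid unit for inductance would be e.g. H.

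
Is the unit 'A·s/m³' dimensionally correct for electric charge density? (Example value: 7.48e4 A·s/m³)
Yes

electric charge density has SI base units: A * s / m^3
A·s/m³ reduces to the same SI base units, so it is a valid unit for electric charge density.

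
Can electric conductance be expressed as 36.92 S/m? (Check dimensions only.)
No

electric conductance has SI base units: A^2 * s^3 / (kg * m^2)
S/m does NOT reduce to A^2 * s^3 / (kg * m^2); a valid unit for electric conductance would be e.g. S.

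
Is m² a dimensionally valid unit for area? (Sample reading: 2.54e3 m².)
Yes

area has SI base units: m^2
m² reduces to the same SI base units, so it is a valid unit for area.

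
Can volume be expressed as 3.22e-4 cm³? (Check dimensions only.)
Yes

volume has SI base units: m^3
cm³ reduces to the same SI base units, so it is a valid unit for volume.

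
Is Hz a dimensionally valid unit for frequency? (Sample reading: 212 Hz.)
Yes

frequency has SI base units: 1 / s
Hz reduces to the same SI base units, so it is a valid unit for frequency.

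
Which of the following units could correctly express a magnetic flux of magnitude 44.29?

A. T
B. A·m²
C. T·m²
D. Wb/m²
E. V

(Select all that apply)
C

magnetic flux has SI base units: kg * m^2 / (A * s^2)

Checking each option against kg * m^2 / (A * s^2):
  A. T: ✗ does not match
  B. A·m²: ✗ does not match
  C. T·m²: ✓ matches
  D. Wb/m²: ✗ does not match
  E. V: ✗ does not match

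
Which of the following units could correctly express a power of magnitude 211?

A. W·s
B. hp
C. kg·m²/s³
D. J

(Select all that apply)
B, C

power has SI base units: kg * m^2 / s^3

Checking each option against kg * m^2 / s^3:
  A. W·s: ✗ does not match
  B. hp: ✓ matches
  C. kg·m²/s³: ✓ matches
  D. J: ✗ does not match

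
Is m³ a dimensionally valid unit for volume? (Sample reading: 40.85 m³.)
Yes

volume has SI base units: m^3
m³ reduces to the same SI base units, so it is a valid unit for volume.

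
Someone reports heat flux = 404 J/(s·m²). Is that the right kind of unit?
Yes

heat flux has SI base units: kg / s^3
J/(s·m²) reduces to the same SI base units, so it is a valid unit for heat flux.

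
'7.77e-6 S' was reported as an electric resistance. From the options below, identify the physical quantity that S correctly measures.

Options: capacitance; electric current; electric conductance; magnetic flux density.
electric conductance

electric resistance should have units dimensionally equivalent to kg * m^2 / (A^2 * s^3) (e.g. Ω).
The given unit 'S' reduces to A^2 * s^3 / (kg * m^2). Of the listed options, that is the dimensionality of electric conductance.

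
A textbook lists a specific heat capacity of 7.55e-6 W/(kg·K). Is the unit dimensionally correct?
No

specific heat capacity has SI base units: m^2 / (s^2 * K)
W/(kg·K) does NOT reduce to m^2 / (s^2 * K); a valid unit for specific heat capacity would be e.g. J/(kg·K).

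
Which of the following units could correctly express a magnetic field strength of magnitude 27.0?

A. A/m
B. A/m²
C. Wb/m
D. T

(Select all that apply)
A

magnetic field strength has SI base units: A / m

Checking each option against A / m:
  A. A/m: ✓ matches
  B. A/m²: ✗ does not match
  C. Wb/m: ✗ does not match
  D. T: ✗ does not match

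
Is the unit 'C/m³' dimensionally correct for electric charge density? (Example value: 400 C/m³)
Yes

electric charge density has SI base units: A * s / m^3
C/m³ reduces to the same SI base units, so it is a valid unit for electric charge density.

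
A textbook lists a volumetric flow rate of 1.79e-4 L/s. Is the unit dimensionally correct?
Yes

volumetric flow rate has SI base units: m^3 / s
L/s reduces to the same SI base units, so it is a valid unit for volumetric flow rate.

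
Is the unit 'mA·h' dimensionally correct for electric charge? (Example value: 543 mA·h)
Yes

electric charge has SI base units: A * s
mA·h reduces to the same SI base units, so it is a valid unit for electric charge.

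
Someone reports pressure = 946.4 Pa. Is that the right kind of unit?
Yes

pressure has SI base units: kg / (m * s^2)
Pa reduces to the same SI base units, so it is a valid unit for pressure.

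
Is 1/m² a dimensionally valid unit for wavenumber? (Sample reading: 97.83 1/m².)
No

wavenumber has SI base units: 1 / m
1/m² does NOT reduce to 1 / m; a valid unit for wavenumber would be e.g. 1/m.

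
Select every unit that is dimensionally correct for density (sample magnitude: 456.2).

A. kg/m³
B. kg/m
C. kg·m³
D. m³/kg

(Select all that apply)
A

density has SI base units: kg / m^3

Checking each option against kg / m^3:
  A. kg/m³: ✓ matches
  B. kg/m: ✗ does not match
  C. kg·m³: ✗ does not match
  D. m³/kg: ✗ does not match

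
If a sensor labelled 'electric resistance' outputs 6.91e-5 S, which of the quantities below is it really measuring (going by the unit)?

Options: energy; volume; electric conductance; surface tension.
electric conductance

electric resistance should have units dimensionally equivalent to kg * m^2 / (A^2 * s^3) (e.g. Ω).
The given unit 'S' reduces to A^2 * s^3 / (kg * m^2). Of the listed options, that is the dimensionality of electric conductance.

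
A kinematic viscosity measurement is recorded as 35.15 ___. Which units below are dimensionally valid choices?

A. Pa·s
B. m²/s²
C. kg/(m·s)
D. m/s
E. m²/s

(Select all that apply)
E

kinematic viscosity has SI base units: m^2 / s

Checking each option against m^2 / s:
  A. Pa·s: ✗ does not match
  B. m²/s²: ✗ does not match
  C. kg/(m·s): ✗ does not match
  D. m/s: ✗ does not match
  E. m²/s: ✓ matches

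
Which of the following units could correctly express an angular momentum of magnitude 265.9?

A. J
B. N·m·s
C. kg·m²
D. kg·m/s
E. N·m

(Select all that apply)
B

angular momentum has SI base units: kg * m^2 / s

Checking each option against kg * m^2 / s:
  A. J: ✗ does not match
  B. N·m·s: ✓ matches
  C. kg·m²: ✗ does not match
  D. kg·m/s: ✗ does not match
  E. N·m: ✗ does not match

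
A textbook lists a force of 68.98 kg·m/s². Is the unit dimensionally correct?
Yes

force has SI base units: kg * m / s^2
kg·m/s² reduces to the same SI base units, so it is a valid unit for force.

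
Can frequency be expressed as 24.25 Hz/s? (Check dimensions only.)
No

frequency has SI base units: 1 / s
Hz/s does NOT reduce to 1 / s; a valid unit for frequency would be e.g. Hz.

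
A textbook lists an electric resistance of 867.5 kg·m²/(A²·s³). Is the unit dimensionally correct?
Yes

electric resistance has SI base units: kg * m^2 / (A^2 * s^3)
kg·m²/(A²·s³) reduces to the same SI base units, so it is a valid unit for electric resistance.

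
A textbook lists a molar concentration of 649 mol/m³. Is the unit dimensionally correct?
Yes

molar concentration has SI base units: mol / m^3
mol/m³ reduces to the same SI base units, so it is a valid unit for molar concentration.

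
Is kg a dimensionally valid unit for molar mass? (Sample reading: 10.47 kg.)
No

molar mass has SI base units: kg / mol
kg does NOT reduce to kg / mol; a valid unit for molar mass would be e.g. kg/mol.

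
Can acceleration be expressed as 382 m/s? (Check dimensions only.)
No

acceleration has SI base units: m / s^2
m/s does NOT reduce to m / s^2; a valid unit for acceleration would be e.g. m/s².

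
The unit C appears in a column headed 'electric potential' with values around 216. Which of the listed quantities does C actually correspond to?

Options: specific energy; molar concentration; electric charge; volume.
electric charge

electric potential should have units dimensionally equivalent to kg * m^2 / (A * s^3) (e.g. V).
The given unit 'C' reduces to A * s. Of the listed options, that is the dimensionality of electric charge.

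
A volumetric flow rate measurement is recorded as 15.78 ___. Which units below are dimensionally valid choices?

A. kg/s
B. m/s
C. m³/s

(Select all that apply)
C

volumetric flow rate has SI base units: m^3 / s

Checking each option against m^3 / s:
  A. kg/s: ✗ does not match
  B. m/s: ✗ does not match
  C. m³/s: ✓ matches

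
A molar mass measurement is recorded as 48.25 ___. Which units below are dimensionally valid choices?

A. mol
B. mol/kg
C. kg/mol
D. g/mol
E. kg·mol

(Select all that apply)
C, D

molar mass has SI base units: kg / mol

Checking each option against kg / mol:
  A. mol: ✗ does not match
  B. mol/kg: ✗ does not match
  C. kg/mol: ✓ matches
  D. g/mol: ✓ matches
  E. kg·mol: ✗ does not match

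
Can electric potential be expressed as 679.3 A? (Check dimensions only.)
No

electric potential has SI base units: kg * m^2 / (A * s^3)
A does NOT reduce to kg * m^2 / (A * s^3); a valid unit for electric potential would be e.g. V.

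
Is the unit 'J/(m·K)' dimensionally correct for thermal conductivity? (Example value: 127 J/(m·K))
No

thermal conductivity has SI base units: kg * m / (s^3 * K)
J/(m·K) does NOT reduce to kg * m / (s^3 * K); a valid unit for thermal conductivity would be e.g. W/(m·K).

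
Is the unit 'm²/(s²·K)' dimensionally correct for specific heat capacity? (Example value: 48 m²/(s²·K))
Yes

specific heat capacity has SI base units: m^2 / (s^2 * K)
m²/(s²·K) reduces to the same SI base units, so it is a valid unit for specific heat capacity.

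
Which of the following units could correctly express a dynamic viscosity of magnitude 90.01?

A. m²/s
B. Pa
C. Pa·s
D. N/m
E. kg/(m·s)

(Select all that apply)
C, E

dynamic viscosity has SI base units: kg / (m * s)

Checking each option against kg / (m * s):
  A. m²/s: ✗ does not match
  B. Pa: ✗ does not match
  C. Pa·s: ✓ matches
  D. N/m: ✗ does not match
  E. kg/(m·s): ✓ matches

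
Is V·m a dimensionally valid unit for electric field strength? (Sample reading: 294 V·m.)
No

electric field strength has SI base units: kg * m / (A * s^3)
V·m does NOT reduce to kg * m / (A * s^3); a valid unit for electric field strength would be e.g. V/m.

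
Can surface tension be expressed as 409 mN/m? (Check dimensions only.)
Yes

surface tension has SI base units: kg / s^2
mN/m reduces to the same SI base units, so it is a valid unit for surface tension.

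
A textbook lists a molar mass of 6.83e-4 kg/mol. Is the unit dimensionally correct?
Yes

molar mass has SI base units: kg / mol
kg/mol reduces to the same SI base units, so it is a valid unit for molar mass.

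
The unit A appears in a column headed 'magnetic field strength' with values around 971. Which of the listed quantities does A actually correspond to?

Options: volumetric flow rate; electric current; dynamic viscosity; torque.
electric current

magnetic field strength should have units dimensionally equivalent to A / m (e.g. A/m).
The given unit 'A' reduces to A. Of the listed options, that is the dimensionality of electric current.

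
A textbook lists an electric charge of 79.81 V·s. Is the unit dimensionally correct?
No

electric charge has SI base units: A * s
V·s does NOT reduce to A * s; a valid unit for electric charge would be e.g. C.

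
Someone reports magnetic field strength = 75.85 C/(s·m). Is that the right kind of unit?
Yes

magnetic field strength has SI base units: A / m
C/(s·m) reduces to the same SI base units, so it is a valid unit for magnetic field strength.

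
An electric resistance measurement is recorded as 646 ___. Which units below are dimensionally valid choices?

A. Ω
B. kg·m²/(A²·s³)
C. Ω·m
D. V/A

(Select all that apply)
A, B, D

electric resistance has SI base units: kg * m^2 / (A^2 * s^3)

Checking each option against kg * m^2 / (A^2 * s^3):
  A. Ω: ✓ matches
  B. kg·m²/(A²·s³): ✓ matches
  C. Ω·m: ✗ does not match
  D. V/A: ✓ matches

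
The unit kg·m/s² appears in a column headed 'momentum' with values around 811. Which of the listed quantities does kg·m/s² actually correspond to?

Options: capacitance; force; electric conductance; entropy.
force

momentum should have units dimensionally equivalent to kg * m / s (e.g. kg·m/s).
The given unit 'kg·m/s²' reduces to kg * m / s^2. Of the listed options, that is the dimensionality of force.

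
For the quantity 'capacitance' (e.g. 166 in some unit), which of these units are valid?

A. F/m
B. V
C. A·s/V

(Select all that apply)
C

capacitance has SI base units: A^2 * s^4 / (kg * m^2)

Checking each option against A^2 * s^4 / (kg * m^2):
  A. F/m: ✗ does not match
  B. V: ✗ does not match
  C. A·s/V: ✓ matches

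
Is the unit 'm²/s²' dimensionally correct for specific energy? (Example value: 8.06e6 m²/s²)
Yes

specific energy has SI base units: m^2 / s^2
m²/s² reduces to the same SI base units, so it is a valid unit for specific energy.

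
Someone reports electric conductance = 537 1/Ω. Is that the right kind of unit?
Yes

electric conductance has SI base units: A^2 * s^3 / (kg * m^2)
1/Ω reduces to the same SI base units, so it is a valid unit for electric conductance.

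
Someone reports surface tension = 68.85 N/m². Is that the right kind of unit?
No

surface tension has SI base units: kg / s^2
N/m² does NOT reduce to kg / s^2; a valid unit for surface tension would be e.g. N/m.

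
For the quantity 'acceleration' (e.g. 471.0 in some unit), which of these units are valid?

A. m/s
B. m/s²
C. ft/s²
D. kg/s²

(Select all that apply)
B, C

acceleration has SI base units: m / s^2

Checking each option against m / s^2:
  A. m/s: ✗ does not match
  B. m/s²: ✓ matches
  C. ft/s²: ✓ matches
  D. kg/s²: ✗ does not match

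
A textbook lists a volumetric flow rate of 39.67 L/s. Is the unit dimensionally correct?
Yes

volumetric flow rate has SI base units: m^3 / s
L/s reduces to the same SI base units, so it is a valid unit for volumetric flow rate.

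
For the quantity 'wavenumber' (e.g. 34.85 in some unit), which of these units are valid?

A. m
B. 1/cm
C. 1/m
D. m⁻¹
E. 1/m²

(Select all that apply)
B, C, D

wavenumber has SI base units: 1 / m

Checking each option against 1 / m:
  A. m: ✗ does not match
  B. 1/cm: ✓ matches
  C. 1/m: ✓ matches
  D. m⁻¹: ✓ matches
  E. 1/m²: ✗ does not match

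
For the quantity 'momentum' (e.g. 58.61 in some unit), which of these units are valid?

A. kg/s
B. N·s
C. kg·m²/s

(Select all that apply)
B

momentum has SI base units: kg * m / s

Checking each option against kg * m / s:
  A. kg/s: ✗ does not match
  B. N·s: ✓ matches
  C. kg·m²/s: ✗ does not match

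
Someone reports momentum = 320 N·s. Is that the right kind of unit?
Yes

momentum has SI base units: kg * m / s
N·s reduces to the same SI base units, so it is a valid unit for momentum.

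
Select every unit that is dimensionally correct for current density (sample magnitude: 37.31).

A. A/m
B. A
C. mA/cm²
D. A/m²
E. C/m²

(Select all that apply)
C, D

current density has SI base units: A / m^2

Checking each option against A / m^2:
  A. A/m: ✗ does not match
  B. A: ✗ does not match
  C. mA/cm²: ✓ matches
  D. A/m²: ✓ matches
  E. C/m²: ✗ does not match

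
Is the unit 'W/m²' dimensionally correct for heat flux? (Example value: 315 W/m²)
Yes

heat flux has SI base units: kg / s^3
W/m² reduces to the same SI base units, so it is a valid unit for heat flux.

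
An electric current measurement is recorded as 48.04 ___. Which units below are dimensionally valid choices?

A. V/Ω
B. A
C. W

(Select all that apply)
A, B

electric current has SI base units: A

Checking each option against A:
  A. V/Ω: ✓ matches
  B. A: ✓ matches
  C. W: ✗ does not match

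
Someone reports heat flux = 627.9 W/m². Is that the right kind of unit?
Yes

heat flux has SI base units: kg / s^3
W/m² reduces to the same SI base units, so it is a valid unit for heat flux.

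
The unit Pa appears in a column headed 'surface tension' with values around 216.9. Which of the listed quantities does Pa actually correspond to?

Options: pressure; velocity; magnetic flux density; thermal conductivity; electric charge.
pressure

surface tension should have units dimensionally equivalent to kg / s^2 (e.g. N/m).
The given unit 'Pa' reduces to kg / (m * s^2). Of the listed options, that is the dimensionality of pressure.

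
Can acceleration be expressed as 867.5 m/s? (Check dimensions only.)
No

acceleration has SI base units: m / s^2
m/s does NOT reduce to m / s^2; a valid unit for acceleration would be e.g. m/s².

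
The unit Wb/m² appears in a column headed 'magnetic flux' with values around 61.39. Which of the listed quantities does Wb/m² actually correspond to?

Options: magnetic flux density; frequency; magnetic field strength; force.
magnetic flux density

magnetic flux should have units dimensionally equivalent to kg * m^2 / (A * s^2) (e.g. Wb).
The given unit 'Wb/m²' reduces to kg / (A * s^2). Of the listed options, that is the dimensionality of magnetic flux density.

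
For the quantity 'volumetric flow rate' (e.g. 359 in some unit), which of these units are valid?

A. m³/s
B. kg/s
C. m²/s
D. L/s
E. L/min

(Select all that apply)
A, D, E

volumetric flow rate has SI base units: m^3 / s

Checking each option against m^3 / s:
  A. m³/s: ✓ matches
  B. kg/s: ✗ does not match
  C. m²/s: ✗ does not match
  D. L/s: ✓ matches
  E. L/min: ✓ matches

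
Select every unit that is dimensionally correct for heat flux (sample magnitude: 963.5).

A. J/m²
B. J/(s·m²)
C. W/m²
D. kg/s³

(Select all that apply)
B, C, D

heat flux has SI base units: kg / s^3

Checking each option against kg / s^3:
  A. J/m²: ✗ does not match
  B. J/(s·m²): ✓ matches
  C. W/m²: ✓ matches
  D. kg/s³: ✓ matches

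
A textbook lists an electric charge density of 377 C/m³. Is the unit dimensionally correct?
Yes

electric charge density has SI base units: A * s / m^3
C/m³ reduces to the same SI base units, so it is a valid unit for electric charge density.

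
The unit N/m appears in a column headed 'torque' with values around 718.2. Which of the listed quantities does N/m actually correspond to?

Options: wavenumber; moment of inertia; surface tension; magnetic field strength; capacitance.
surface tension

torque should have units dimensionally equivalent to kg * m^2 / s^2 (e.g. N·m).
The given unit 'N/m' reduces to kg / s^2. Of the listed options, that is the dimensionality of surface tension.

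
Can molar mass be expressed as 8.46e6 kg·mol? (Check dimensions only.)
No

molar mass has SI base units: kg / mol
kg·mol does NOT reduce to kg / mol; a valid unit for molar mass would be e.g. kg/mol.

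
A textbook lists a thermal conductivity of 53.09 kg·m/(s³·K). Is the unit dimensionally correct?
Yes

thermal conductivity has SI base units: kg * m / (s^3 * K)
kg·m/(s³·K) reduces to the same SI base units, so it is a valid unit for thermal conductivity.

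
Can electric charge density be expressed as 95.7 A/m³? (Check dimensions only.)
No

electric charge density has SI base units: A * s / m^3
A/m³ does NOT reduce to A * s / m^3; a valid unit for electric charge density would be e.g. C/m³.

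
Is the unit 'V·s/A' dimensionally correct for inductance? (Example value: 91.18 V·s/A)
Yes

inductance has SI base units: kg * m^2 / (A^2 * s^2)
V·s/A reduces to the same SI base units, so it is a valid unit for inductance.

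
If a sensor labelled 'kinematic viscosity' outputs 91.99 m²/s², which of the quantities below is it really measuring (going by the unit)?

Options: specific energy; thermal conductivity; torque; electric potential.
specific energy

kinematic viscosity should have units dimensionally equivalent to m^2 / s (e.g. m²/s).
The given unit 'm²/s²' reduces to m^2 / s^2. Of the listed options, that is the dimensionality of specific energy.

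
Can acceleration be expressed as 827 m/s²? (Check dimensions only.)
Yes

acceleration has SI base units: m / s^2
m/s² reduces to the same SI base units, so it is a valid unit for acceleration.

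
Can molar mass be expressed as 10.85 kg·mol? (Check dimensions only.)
No

molar mass has SI base units: kg / mol
kg·mol does NOT reduce to kg / mol; a valid unit for molar mass would be e.g. kg/mol.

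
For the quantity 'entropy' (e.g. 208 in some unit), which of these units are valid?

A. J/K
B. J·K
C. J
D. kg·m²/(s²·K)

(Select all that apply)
A, D

entropy has SI base units: kg * m^2 / (s^2 * K)

Checking each option against kg * m^2 / (s^2 * K):
  A. J/K: ✓ matches
  B. J·K: ✗ does not match
  C. J: ✗ does not match
  D. kg·m²/(s²·K): ✓ matches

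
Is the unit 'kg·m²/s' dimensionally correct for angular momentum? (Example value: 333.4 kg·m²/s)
Yes

angular momentum has SI base units: kg * m^2 / s
kg·m²/s reduces to the same SI base units, so it is a valid unit for angular momentum.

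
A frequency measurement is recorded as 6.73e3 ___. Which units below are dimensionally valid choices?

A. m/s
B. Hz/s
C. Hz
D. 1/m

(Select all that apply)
C

frequency has SI base units: 1 / s

Checking each option against 1 / s:
  A. m/s: ✗ does not match
  B. Hz/s: ✗ does not match
  C. Hz: ✓ matches
  D. 1/m: ✗ does not match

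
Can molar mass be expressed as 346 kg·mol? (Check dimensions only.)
No

molar mass has SI base units: kg / mol
kg·mol does NOT reduce to kg / mol; a valid unit for molar mass would be e.g. kg/mol.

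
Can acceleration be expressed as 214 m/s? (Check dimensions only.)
No

acceleration has SI base units: m / s^2
m/s does NOT reduce to m / s^2; a valid unit for acceleration would be e.g. m/s².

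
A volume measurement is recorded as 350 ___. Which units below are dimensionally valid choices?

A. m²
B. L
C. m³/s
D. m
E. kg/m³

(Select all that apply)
B

volume has SI base units: m^3

Checking each option against m^3:
  A. m²: ✗ does not match
  B. L: ✓ matches
  C. m³/s: ✗ does not match
  D. m: ✗ does not match
  E. kg/m³: ✗ does not match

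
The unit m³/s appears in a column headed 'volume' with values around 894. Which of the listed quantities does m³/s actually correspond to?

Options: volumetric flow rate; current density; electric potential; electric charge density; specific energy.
volumetric flow rate

volume should have units dimensionally equivalent to m^3 (e.g. m³).
The given unit 'm³/s' reduces to m^3 / s. Of the listed options, that is the dimensionality of volumetric flow rate.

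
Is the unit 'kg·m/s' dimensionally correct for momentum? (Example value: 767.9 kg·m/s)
Yes

momentum has SI base units: kg * m / s
kg·m/s reduces to the same SI base units, so it is a valid unit for momentum.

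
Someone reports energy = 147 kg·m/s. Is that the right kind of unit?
No

energy has SI base units: kg * m^2 / s^2
kg·m/s does NOT reduce to kg * m^2 / s^2; a valid unit for energy would be e.g. J.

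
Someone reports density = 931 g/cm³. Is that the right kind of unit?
Yes

density has SI base units: kg / m^3
g/cm³ reduces to the same SI base units, so it is a valid unit for density.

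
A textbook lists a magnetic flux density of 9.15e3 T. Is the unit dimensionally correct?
Yes

magnetic flux density has SI base units: kg / (A * s^2)
T reduces to the same SI base units, so it is a valid unit for magnetic flux density.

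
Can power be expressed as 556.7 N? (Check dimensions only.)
No

power has SI base units: kg * m^2 / s^3
N does NOT reduce to kg * m^2 / s^3; a valid unit for power would be e.g. W.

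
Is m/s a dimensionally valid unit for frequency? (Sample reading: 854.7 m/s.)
No

frequency has SI base units: 1 / s
m/s does NOT reduce to 1 / s; a valid unit for frequency would be e.g. Hz.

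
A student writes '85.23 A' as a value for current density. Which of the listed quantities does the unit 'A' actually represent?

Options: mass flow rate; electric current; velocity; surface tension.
electric current

current density should have units dimensionally equivalent to A / m^2 (e.g. A/m²).
The given unit 'A' reduces to A. Of the listed options, that is the dimensionality of electric current.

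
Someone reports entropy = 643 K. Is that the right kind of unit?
No

entropy has SI base units: kg * m^2 / (s^2 * K)
K does NOT reduce to kg * m^2 / (s^2 * K); a valid unit for entropy would be e.g. J/K.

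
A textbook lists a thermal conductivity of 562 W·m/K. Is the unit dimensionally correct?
No

thermal conductivity has SI base units: kg * m / (s^3 * K)
W·m/K does NOT reduce to kg * m / (s^3 * K); a valid unit for thermal conductivity would be e.g. W/(m·K).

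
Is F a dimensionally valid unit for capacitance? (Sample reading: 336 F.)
Yes

capacitance has SI base units: A^2 * s^4 / (kg * m^2)
F reduces to the same SI base units, so it is a valid unit for capacitance.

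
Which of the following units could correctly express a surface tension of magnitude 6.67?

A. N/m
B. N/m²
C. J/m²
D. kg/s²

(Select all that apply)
A, C, D

surface tension has SI base units: kg / s^2

Checking each option against kg / s^2:
  A. N/m: ✓ matches
  B. N/m²: ✗ does not match
  C. J/m²: ✓ matches
  D. kg/s²: ✓ matches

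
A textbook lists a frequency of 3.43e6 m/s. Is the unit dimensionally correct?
No

frequency has SI base units: 1 / s
m/s does NOT reduce to 1 / s; a valid unit for frequency would be e.g. Hz.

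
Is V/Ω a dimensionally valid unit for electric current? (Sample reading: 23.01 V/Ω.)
Yes

electric current has SI base units: A
V/Ω reduces to the same SI base units, so it is a valid unit for electric current.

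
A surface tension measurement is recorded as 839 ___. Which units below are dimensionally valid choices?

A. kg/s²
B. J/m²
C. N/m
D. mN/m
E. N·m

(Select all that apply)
A, B, C, D

surface tension has SI base units: kg / s^2

Checking each option against kg / s^2:
  A. kg/s²: ✓ matches
  B. J/m²: ✓ matches
  C. N/m: ✓ matches
  D. mN/m: ✓ matches
  E. N·m: ✗ does not match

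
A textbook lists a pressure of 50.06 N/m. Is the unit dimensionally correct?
No

pressure has SI base units: kg / (m * s^2)
N/m does NOT reduce to kg / (m * s^2); a valid unit for pressure would be e.g. Pa.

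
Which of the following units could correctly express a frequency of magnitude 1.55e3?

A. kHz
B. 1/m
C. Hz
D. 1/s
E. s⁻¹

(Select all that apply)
A, C, D, E

frequency has SI base units: 1 / s

Checking each option against 1 / s:
  A. kHz: ✓ matches
  B. 1/m: ✗ does not match
  C. Hz: ✓ matches
  D. 1/s: ✓ matches
  E. s⁻¹: ✓ matches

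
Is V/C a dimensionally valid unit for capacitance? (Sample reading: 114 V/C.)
No

capacitance has SI base units: A^2 * s^4 / (kg * m^2)
V/C does NOT reduce to A^2 * s^4 / (kg * m^2); a valid unit for capacitance would be e.g. F.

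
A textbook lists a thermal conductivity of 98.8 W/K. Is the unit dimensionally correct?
No

thermal conductivity has SI base units: kg * m / (s^3 * K)
W/K does NOT reduce to kg * m / (s^3 * K); a valid unit for thermal conductivity would be e.g. W/(m·K).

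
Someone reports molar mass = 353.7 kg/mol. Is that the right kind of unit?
Yes

molar mass has SI base units: kg / mol
kg/mol reduces to the same SI base units, so it is a valid unit for molar mass.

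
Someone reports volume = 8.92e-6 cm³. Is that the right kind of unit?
Yes

volume has SI base units: m^3
cm³ reduces to the same SI base units, so it is a valid unit for volume.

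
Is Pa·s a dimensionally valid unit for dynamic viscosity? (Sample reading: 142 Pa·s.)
Yes

dynamic viscosity has SI base units: kg / (m * s)
Pa·s reduces to the same SI base units, so it is a valid unit for dynamic viscosity.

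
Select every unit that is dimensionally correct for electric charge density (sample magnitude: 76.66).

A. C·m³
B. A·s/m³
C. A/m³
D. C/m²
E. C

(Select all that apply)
B

electric charge density has SI base units: A * s / m^3

Checking each option against A * s / m^3:
  A. C·m³: ✗ does not match
  B. A·s/m³: ✓ matches
  C. A/m³: ✗ does not match
  D. C/m²: ✗ does not match
  E. C: ✗ does not match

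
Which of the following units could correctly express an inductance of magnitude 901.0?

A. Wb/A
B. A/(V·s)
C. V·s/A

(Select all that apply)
A, C

inductance has SI base units: kg * m^2 / (A^2 * s^2)

Checking each option against kg * m^2 / (A^2 * s^2):
  A. Wb/A: ✓ matches
  B. A/(V·s): ✗ does not match
  C. V·s/A: ✓ matches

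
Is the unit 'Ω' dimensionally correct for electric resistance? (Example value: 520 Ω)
Yes

electric resistance has SI base units: kg * m^2 / (A^2 * s^3)
Ω reduces to the same SI base units, so it is a valid unit for electric resistance.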